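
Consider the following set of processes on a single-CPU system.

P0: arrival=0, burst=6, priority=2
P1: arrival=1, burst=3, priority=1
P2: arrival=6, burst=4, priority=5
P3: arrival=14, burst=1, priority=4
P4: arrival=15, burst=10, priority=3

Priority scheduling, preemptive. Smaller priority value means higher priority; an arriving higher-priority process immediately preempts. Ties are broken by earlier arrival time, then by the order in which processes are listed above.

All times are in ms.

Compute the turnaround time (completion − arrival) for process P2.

Schedule: | P0 0-1 | P1 1-4 | P0 4-9 | P2 9-13 | idle 13-14 | P3 14-15 | P4 15-25 |
Completion: P0=9  P1=4  P2=13  P3=15  P4=25
Turnaround(P2) = completion − arrival = 13 − 6 = 7

7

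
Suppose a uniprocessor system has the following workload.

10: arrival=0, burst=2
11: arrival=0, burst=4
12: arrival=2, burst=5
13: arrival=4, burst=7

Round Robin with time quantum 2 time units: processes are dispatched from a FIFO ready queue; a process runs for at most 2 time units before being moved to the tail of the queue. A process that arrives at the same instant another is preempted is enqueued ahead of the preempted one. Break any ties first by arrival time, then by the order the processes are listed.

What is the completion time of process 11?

10

Gantt: | 10 0-2 | 11 2-4 | 12 4-6 | 13 6-8 | 11 8-10 | 12 10-12 | 13 12-14 | 12 14-15 | 13 15-18 |
Completion: 10=2  11=10  12=15  13=18
Turnaround (C−A): 10=2  11=10  12=13  13=14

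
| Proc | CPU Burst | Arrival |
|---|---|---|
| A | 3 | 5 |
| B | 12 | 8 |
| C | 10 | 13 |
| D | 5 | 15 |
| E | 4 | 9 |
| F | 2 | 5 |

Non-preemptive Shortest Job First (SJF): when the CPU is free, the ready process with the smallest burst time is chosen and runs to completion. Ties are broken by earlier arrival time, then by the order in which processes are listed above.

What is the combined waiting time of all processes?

Gantt: | idle 0-5 | F 5-7 | A 7-10 | E 10-14 | C 14-24 | D 24-29 | B 29-41 |
Completion: A=10  B=41  C=24  D=29  E=14  F=7
Turnaround (C−A): A=5  B=33  C=11  D=14  E=5  F=2
Waiting = turnaround − burst: A=2, B=21, C=1, D=9, E=1, F=0
Total waiting = 2 + 21 + 1 + 9 + 1 + 0 = 34

34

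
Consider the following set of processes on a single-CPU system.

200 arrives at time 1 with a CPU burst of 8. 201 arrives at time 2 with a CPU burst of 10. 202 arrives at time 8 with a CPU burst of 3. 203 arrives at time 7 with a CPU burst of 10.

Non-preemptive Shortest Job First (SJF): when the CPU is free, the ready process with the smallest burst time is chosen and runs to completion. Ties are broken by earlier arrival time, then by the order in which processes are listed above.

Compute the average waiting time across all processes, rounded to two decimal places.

6.50

Timeline: | idle 0-1 | 200 1-9 | 202 9-12 | 201 12-22 | 203 22-32 |
Completion: 200=9  201=22  202=12  203=32
Turnaround (C−A): 200=8  201=20  202=4  203=25
Waiting times: 200=0, 201=10, 202=1, 203=15
Average waiting = (0+10+1+15) / 4 = 26/4 = 6.50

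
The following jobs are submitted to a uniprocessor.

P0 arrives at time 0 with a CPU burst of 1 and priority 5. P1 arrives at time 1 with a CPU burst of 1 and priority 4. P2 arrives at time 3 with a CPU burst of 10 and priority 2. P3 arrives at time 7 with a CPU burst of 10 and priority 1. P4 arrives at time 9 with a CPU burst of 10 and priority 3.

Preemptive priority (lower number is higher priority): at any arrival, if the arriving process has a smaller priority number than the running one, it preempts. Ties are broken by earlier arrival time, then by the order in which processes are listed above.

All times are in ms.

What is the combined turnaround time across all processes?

Gantt: | P0 0-1 | P1 1-2 | idle 2-3 | P2 3-7 | P3 7-17 | P2 17-23 | P4 23-33 |
Completion: P0=1  P1=2  P2=23  P3=17  P4=33
Turnaround (C−A): P0=1  P1=1  P2=20  P3=10  P4=24
Turnaround = completion − arrival: P0=1, P1=1, P2=20, P3=10, P4=24
Total turnaround = 1 + 1 + 20 + 10 + 24 = 56

56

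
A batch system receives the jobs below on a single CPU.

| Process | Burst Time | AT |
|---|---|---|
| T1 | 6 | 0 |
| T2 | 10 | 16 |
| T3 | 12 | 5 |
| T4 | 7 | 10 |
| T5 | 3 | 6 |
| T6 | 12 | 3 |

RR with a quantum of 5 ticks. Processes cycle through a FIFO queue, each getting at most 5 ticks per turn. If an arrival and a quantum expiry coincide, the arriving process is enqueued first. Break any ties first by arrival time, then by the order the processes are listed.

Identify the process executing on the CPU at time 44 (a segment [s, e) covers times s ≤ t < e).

Timeline: | T1 0-5 | T6 5-10 | T3 10-15 | T1 15-16 | T5 16-19 | T4 19-24 | T6 24-29 | T3 29-34 | T2 34-39 | T4 39-41 | T6 41-43 | T3 43-45 | T2 45-50 |
Completion: T1=16  T2=50  T3=45  T4=41  T5=19  T6=43
Turnaround (C−A): T1=16  T2=34  T3=40  T4=31  T5=13  T6=40

T3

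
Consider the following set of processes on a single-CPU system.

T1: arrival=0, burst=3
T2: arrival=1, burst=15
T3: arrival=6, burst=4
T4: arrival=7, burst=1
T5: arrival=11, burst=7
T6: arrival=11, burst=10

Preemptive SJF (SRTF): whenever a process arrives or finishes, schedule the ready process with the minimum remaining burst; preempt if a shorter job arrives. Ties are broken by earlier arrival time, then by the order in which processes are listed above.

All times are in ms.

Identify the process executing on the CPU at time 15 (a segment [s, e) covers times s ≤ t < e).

T5

Timeline: | T1 0-3 | T2 3-6 | T3 6-7 | T4 7-8 | T3 8-11 | T5 11-18 | T6 18-28 | T2 28-40 |
Completion: T1=3  T2=40  T3=11  T4=8  T5=18  T6=28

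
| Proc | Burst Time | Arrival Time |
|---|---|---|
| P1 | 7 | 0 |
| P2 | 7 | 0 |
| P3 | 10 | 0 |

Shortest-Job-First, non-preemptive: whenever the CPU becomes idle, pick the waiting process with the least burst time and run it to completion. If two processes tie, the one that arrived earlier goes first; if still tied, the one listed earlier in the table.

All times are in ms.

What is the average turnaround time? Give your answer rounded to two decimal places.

15.00

Gantt: | P1 0-7 | P2 7-14 | P3 14-24 |
Completion: P1=7  P2=14  P3=24
Turnaround times: P1=7, P2=14, P3=24
Average turnaround = (7+14+24) / 3 = 45/3 = 15.00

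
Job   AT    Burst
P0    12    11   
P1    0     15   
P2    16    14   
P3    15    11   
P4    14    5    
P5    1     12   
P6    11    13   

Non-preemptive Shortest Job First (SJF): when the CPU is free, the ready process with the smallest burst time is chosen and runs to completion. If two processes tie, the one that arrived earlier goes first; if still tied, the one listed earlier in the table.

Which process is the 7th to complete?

Schedule: | P1 0-15 | P4 15-20 | P0 20-31 | P3 31-42 | P5 42-54 | P6 54-67 | P2 67-81 |
Completion: P0=31  P1=15  P2=81  P3=42  P4=20  P5=54  P6=67
Turnaround (C−A): P0=19  P1=15  P2=65  P3=27  P4=6  P5=53  P6=56
Finish order: P1 → P4 → P0 → P3 → P5 → P6 → P2

P2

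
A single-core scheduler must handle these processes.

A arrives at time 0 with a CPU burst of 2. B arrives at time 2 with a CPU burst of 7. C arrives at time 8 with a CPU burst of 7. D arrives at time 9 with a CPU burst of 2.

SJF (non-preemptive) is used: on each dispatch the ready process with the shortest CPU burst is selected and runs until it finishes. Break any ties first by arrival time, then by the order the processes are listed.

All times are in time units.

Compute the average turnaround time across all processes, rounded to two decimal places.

5.25

Timeline: | A 0-2 | B 2-9 | D 9-11 | C 11-18 |
Completion: A=2  B=9  C=18  D=11
Turnaround times: A=2, B=7, C=10, D=2
Average turnaround = (2+7+10+2) / 4 = 21/4 = 5.25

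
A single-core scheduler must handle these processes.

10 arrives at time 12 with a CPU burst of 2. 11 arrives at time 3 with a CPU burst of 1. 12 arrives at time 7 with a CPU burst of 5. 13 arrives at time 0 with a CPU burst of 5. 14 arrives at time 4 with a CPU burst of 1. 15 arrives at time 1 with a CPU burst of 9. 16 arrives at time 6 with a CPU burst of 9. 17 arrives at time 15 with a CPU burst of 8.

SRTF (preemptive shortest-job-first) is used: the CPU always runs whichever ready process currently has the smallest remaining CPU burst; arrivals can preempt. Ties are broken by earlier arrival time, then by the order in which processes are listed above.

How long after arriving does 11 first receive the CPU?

Schedule: | 13 0-3 | 11 3-4 | 14 4-5 | 13 5-7 | 12 7-12 | 10 12-14 | 15 14-23 | 17 23-31 | 16 31-40 |
Completion: 10=14  11=4  12=12  13=7  14=5  15=23  16=40  17=31
Response(11) = first start − arrival = 3 − 3 = 0

0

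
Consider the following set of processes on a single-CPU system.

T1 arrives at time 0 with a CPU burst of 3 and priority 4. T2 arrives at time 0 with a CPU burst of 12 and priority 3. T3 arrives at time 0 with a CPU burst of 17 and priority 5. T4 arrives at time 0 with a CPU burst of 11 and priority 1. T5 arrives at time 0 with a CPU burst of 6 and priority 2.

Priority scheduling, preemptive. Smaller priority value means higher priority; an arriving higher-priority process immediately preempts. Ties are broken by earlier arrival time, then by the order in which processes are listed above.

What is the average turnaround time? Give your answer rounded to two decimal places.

Gantt: | T4 0-11 | T5 11-17 | T2 17-29 | T1 29-32 | T3 32-49 |
Completion: T1=32  T2=29  T3=49  T4=11  T5=17
Turnaround (C−A): T1=32  T2=29  T3=49  T4=11  T5=17
Turnaround times: T1=32, T2=29, T3=49, T4=11, T5=17
Average turnaround = (32+29+49+11+17) / 5 = 138/5 = 27.60

27.60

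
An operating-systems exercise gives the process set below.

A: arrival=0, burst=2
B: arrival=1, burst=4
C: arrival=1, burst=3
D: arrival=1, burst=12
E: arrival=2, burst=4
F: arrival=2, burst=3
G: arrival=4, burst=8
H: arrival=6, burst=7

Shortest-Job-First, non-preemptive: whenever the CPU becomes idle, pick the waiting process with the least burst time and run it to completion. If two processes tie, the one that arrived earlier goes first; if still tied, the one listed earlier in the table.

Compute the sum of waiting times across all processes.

80

Timeline: | A 0-2 | C 2-5 | F 5-8 | B 8-12 | E 12-16 | H 16-23 | G 23-31 | D 31-43 |
Completion: A=2  B=12  C=5  D=43  E=16  F=8  G=31  H=23
Waiting = turnaround − burst: A=0, B=7, C=1, D=30, E=10, F=3, G=19, H=10
Total waiting = 0 + 7 + 1 + 30 + 10 + 3 + 19 + 10 = 80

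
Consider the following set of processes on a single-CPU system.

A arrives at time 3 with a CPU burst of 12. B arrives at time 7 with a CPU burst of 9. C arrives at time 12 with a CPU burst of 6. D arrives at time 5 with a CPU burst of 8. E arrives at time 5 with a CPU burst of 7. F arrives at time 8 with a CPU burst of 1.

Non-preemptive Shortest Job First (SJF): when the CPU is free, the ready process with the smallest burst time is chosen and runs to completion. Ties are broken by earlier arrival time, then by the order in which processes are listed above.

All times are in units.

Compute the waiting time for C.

Schedule: | idle 0-3 | A 3-15 | F 15-16 | C 16-22 | E 22-29 | D 29-37 | B 37-46 |
Completion: A=15  B=46  C=22  D=37  E=29  F=16
Turnaround (C−A): A=12  B=39  C=10  D=32  E=24  F=8
Waiting(C) = turnaround − burst = 10 − 6 = 4

4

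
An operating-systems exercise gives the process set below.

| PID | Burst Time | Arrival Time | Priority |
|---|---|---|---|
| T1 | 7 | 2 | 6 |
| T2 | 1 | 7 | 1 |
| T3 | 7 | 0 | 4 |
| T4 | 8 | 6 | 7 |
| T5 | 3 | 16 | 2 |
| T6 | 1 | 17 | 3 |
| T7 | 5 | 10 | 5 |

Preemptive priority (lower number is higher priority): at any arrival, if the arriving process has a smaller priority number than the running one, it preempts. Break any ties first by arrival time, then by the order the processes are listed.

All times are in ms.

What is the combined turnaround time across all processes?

67

Schedule: | T3 0-7 | T2 7-8 | T1 8-10 | T7 10-15 | T1 15-16 | T5 16-19 | T6 19-20 | T1 20-24 | T4 24-32 |
Completion: T1=24  T2=8  T3=7  T4=32  T5=19  T6=20  T7=15
Turnaround (C−A): T1=22  T2=1  T3=7  T4=26  T5=3  T6=3  T7=5
Turnaround = completion − arrival: T1=22, T2=1, T3=7, T4=26, T5=3, T6=3, T7=5
Total turnaround = 22 + 1 + 7 + 26 + 3 + 3 + 5 = 67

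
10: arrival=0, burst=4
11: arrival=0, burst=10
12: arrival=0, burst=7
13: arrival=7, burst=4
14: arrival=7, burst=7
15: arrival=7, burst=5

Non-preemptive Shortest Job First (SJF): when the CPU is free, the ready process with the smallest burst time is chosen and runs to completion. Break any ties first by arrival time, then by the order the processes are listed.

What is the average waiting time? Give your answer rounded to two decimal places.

9.33

Gantt: | 10 0-4 | 12 4-11 | 13 11-15 | 15 15-20 | 14 20-27 | 11 27-37 |
Completion: 10=4  11=37  12=11  13=15  14=27  15=20
Turnaround (C−A): 10=4  11=37  12=11  13=8  14=20  15=13
Waiting times: 10=0, 11=27, 12=4, 13=4, 14=13, 15=8
Average waiting = (0+27+4+4+13+8) / 6 = 56/6 = 9.33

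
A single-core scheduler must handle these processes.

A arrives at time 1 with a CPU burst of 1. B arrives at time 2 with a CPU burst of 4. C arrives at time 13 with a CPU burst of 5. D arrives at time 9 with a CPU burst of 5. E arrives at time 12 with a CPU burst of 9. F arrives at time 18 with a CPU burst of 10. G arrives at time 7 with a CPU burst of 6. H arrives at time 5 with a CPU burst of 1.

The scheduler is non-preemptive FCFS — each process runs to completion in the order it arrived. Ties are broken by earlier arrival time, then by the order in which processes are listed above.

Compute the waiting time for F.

Gantt: | idle 0-1 | A 1-2 | B 2-6 | H 6-7 | G 7-13 | D 13-18 | E 18-27 | C 27-32 | F 32-42 |
Completion: A=2  B=6  C=32  D=18  E=27  F=42  G=13  H=7
Turnaround (C−A): A=1  B=4  C=19  D=9  E=15  F=24  G=6  H=2
Waiting(F) = turnaround − burst = 24 − 10 = 14

14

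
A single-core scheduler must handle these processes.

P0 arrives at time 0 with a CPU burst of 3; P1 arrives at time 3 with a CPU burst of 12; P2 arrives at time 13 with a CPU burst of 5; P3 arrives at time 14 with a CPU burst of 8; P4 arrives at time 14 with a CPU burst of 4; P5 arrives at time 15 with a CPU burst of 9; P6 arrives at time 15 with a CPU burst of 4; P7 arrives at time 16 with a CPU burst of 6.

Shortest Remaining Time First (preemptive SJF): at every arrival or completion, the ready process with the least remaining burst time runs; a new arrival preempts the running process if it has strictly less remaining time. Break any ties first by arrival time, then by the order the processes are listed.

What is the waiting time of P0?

Gantt: | P0 0-3 | P1 3-15 | P4 15-19 | P6 19-23 | P2 23-28 | P7 28-34 | P3 34-42 | P5 42-51 |
Completion: P0=3  P1=15  P2=28  P3=42  P4=19  P5=51  P6=23  P7=34
Turnaround (C−A): P0=3  P1=12  P2=15  P3=28  P4=5  P5=36  P6=8  P7=18
Waiting(P0) = turnaround − burst = 3 − 3 = 0

0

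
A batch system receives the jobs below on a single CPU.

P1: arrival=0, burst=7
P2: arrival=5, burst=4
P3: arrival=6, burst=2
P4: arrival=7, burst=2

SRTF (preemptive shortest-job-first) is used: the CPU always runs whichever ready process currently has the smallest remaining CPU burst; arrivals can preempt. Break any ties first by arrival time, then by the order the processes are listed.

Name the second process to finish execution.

P3

Gantt: | P1 0-7 | P3 7-9 | P4 9-11 | P2 11-15 |
Completion: P1=7  P2=15  P3=9  P4=11
Turnaround (C−A): P1=7  P2=10  P3=3  P4=4
Finish order: P1 → P3 → P4 → P2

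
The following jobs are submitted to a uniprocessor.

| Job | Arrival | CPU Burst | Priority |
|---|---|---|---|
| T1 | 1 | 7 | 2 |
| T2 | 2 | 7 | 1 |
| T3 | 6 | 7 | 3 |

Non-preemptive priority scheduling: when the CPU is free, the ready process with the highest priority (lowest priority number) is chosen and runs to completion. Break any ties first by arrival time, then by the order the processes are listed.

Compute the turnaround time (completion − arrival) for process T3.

16

Timeline: | idle 0-1 | T1 1-8 | T2 8-15 | T3 15-22 |
Completion: T1=8  T2=15  T3=22
Turnaround (C−A): T1=7  T2=13  T3=16
Turnaround(T3) = completion − arrival = 22 − 6 = 16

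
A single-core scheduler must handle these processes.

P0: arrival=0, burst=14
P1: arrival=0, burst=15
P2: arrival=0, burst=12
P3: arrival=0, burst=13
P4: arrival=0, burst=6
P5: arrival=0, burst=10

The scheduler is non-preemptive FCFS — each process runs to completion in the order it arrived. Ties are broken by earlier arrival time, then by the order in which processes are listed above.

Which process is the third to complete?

Schedule: | P0 0-14 | P1 14-29 | P2 29-41 | P3 41-54 | P4 54-60 | P5 60-70 |
Completion: P0=14  P1=29  P2=41  P3=54  P4=60  P5=70
Turnaround (C−A): P0=14  P1=29  P2=41  P3=54  P4=60  P5=70
Finish order: P0 → P1 → P2 → P3 → P4 → P5

P2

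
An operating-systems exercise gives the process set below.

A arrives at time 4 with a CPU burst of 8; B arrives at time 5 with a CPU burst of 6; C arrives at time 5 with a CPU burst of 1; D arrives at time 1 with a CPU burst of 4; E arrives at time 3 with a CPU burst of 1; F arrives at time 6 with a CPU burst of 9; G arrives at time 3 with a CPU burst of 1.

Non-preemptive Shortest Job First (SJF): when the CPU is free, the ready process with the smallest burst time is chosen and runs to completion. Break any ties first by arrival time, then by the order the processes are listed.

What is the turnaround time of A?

18

Schedule: | idle 0-1 | D 1-5 | E 5-6 | G 6-7 | C 7-8 | B 8-14 | A 14-22 | F 22-31 |
Completion: A=22  B=14  C=8  D=5  E=6  F=31  G=7
Turnaround (C−A): A=18  B=9  C=3  D=4  E=3  F=25  G=4
Turnaround(A) = completion − arrival = 22 − 4 = 18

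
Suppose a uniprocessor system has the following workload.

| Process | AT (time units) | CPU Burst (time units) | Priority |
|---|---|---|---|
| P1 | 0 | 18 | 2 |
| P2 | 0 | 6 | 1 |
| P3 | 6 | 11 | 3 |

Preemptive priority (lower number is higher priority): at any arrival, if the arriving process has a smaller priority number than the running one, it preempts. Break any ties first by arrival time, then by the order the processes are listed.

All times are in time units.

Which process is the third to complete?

P3

Gantt: | P2 0-6 | P1 6-24 | P3 24-35 |
Completion: P1=24  P2=6  P3=35
Turnaround (C−A): P1=24  P2=6  P3=29
Finish order: P2 → P1 → P3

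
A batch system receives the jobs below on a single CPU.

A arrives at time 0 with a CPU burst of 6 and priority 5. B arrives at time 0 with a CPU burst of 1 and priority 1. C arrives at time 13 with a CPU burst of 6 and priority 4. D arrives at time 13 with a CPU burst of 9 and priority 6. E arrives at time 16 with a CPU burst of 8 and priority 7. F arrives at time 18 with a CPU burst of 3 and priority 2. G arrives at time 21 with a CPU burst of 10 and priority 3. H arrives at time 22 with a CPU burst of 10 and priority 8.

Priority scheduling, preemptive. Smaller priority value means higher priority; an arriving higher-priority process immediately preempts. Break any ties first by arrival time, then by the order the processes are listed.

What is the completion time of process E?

49

Gantt: | B 0-1 | A 1-7 | idle 7-13 | C 13-18 | F 18-21 | G 21-31 | C 31-32 | D 32-41 | E 41-49 | H 49-59 |
Completion: A=7  B=1  C=32  D=41  E=49  F=21  G=31  H=59
Turnaround (C−A): A=7  B=1  C=19  D=28  E=33  F=3  G=10  H=37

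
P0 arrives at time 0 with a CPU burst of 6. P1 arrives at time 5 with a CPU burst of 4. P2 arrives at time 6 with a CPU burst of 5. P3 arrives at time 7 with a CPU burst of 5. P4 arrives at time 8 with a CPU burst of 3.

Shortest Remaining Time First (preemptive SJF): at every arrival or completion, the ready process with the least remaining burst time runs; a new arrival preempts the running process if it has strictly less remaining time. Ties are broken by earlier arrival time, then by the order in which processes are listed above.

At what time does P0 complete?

6

Schedule: | P0 0-6 | P1 6-10 | P4 10-13 | P2 13-18 | P3 18-23 |
Completion: P0=6  P1=10  P2=18  P3=23  P4=13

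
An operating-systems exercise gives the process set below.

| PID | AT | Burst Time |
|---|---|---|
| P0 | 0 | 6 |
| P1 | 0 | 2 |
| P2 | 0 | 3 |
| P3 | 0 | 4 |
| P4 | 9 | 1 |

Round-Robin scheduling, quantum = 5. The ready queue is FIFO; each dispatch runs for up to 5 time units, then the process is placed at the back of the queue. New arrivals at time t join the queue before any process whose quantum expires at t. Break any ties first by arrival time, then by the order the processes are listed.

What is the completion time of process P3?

14

Gantt: | P0 0-5 | P1 5-7 | P2 7-10 | P3 10-14 | P0 14-15 | P4 15-16 |
Completion: P0=15  P1=7  P2=10  P3=14  P4=16
Turnaround (C−A): P0=15  P1=7  P2=10  P3=14  P4=7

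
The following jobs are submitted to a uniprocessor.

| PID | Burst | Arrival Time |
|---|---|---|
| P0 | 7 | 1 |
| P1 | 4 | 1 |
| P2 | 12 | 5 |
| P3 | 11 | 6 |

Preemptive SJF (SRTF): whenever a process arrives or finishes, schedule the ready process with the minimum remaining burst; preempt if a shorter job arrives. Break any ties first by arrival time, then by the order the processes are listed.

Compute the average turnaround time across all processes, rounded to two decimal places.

15.50

Timeline: | idle 0-1 | P1 1-5 | P0 5-12 | P3 12-23 | P2 23-35 |
Completion: P0=12  P1=5  P2=35  P3=23
Turnaround (C−A): P0=11  P1=4  P2=30  P3=17
Turnaround times: P0=11, P1=4, P2=30, P3=17
Average turnaround = (11+4+30+17) / 4 = 62/4 = 15.50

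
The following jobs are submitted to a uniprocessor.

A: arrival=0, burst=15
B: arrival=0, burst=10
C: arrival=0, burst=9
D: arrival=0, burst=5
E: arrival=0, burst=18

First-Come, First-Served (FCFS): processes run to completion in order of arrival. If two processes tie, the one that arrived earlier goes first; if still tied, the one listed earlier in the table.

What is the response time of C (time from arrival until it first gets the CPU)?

25

Gantt: | A 0-15 | B 15-25 | C 25-34 | D 34-39 | E 39-57 |
Completion: A=15  B=25  C=34  D=39  E=57
Turnaround (C−A): A=15  B=25  C=34  D=39  E=57
Response(C) = first start − arrival = 25 − 0 = 25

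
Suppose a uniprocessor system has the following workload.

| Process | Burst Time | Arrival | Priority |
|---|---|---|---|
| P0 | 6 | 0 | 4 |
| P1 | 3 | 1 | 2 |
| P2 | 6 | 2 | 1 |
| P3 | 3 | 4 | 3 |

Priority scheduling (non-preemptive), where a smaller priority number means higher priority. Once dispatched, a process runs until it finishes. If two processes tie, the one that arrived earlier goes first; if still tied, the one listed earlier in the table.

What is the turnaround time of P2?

Schedule: | P0 0-6 | P2 6-12 | P1 12-15 | P3 15-18 |
Completion: P0=6  P1=15  P2=12  P3=18
Turnaround (C−A): P0=6  P1=14  P2=10  P3=14
Turnaround(P2) = completion − arrival = 12 − 2 = 10

10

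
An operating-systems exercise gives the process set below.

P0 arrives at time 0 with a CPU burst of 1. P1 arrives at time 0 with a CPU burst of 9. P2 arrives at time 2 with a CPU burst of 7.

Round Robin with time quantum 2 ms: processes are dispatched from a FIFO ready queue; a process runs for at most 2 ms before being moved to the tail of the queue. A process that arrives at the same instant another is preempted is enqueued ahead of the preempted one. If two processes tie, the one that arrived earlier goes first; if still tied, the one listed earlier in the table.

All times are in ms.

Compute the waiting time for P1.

Gantt: | P0 0-1 | P1 1-3 | P2 3-5 | P1 5-7 | P2 7-9 | P1 9-11 | P2 11-13 | P1 13-15 | P2 15-16 | P1 16-17 |
Completion: P0=1  P1=17  P2=16
Waiting(P1) = turnaround − burst = 17 − 9 = 8

8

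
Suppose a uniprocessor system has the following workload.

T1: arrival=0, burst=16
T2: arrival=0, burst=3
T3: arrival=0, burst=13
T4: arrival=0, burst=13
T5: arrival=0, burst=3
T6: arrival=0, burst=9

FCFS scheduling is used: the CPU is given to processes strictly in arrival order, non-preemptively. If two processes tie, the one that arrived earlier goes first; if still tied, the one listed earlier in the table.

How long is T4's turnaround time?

45

Schedule: | T1 0-16 | T2 16-19 | T3 19-32 | T4 32-45 | T5 45-48 | T6 48-57 |
Completion: T1=16  T2=19  T3=32  T4=45  T5=48  T6=57
Turnaround (C−A): T1=16  T2=19  T3=32  T4=45  T5=48  T6=57
Turnaround(T4) = completion − arrival = 45 − 0 = 45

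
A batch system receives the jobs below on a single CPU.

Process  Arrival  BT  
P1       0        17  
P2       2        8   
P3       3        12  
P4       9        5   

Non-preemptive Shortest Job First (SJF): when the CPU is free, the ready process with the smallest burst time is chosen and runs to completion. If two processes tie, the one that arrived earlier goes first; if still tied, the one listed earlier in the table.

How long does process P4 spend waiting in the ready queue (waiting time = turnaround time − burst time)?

8

Timeline: | P1 0-17 | P4 17-22 | P2 22-30 | P3 30-42 |
Completion: P1=17  P2=30  P3=42  P4=22
Turnaround (C−A): P1=17  P2=28  P3=39  P4=13
Waiting(P4) = turnaround − burst = 13 − 5 = 8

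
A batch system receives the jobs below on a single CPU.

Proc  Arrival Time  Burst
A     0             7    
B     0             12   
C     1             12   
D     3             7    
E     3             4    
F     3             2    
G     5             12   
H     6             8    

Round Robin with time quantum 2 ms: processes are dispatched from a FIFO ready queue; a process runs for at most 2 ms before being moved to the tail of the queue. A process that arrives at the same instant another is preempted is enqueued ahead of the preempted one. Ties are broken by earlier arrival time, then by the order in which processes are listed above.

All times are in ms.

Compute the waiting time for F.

Gantt: | A 0-2 | B 2-4 | C 4-6 | A 6-8 | D 8-10 | E 10-12 | F 12-14 | B 14-16 | G 16-18 | H 18-20 | C 20-22 | A 22-24 | D 24-26 | E 26-28 | B 28-30 | G 30-32 | H 32-34 | C 34-36 | A 36-37 | D 37-39 | B 39-41 | G 41-43 | H 43-45 | C 45-47 | D 47-48 | B 48-50 | G 50-52 | H 52-54 | C 54-56 | B 56-58 | G 58-60 | C 60-62 | G 62-64 |
Completion: A=37  B=58  C=62  D=48  E=28  F=14  G=64  H=54
Turnaround (C−A): A=37  B=58  C=61  D=45  E=25  F=11  G=59  H=48
Waiting(F) = turnaround − burst = 11 − 2 = 9

9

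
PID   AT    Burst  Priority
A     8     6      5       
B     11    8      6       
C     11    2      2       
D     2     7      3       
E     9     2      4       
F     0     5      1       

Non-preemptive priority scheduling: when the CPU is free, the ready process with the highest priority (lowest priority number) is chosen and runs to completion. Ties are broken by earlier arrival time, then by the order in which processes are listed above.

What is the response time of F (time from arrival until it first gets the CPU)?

Gantt: | F 0-5 | D 5-12 | C 12-14 | E 14-16 | A 16-22 | B 22-30 |
Completion: A=22  B=30  C=14  D=12  E=16  F=5
Response(F) = first start − arrival = 0 − 0 = 0

0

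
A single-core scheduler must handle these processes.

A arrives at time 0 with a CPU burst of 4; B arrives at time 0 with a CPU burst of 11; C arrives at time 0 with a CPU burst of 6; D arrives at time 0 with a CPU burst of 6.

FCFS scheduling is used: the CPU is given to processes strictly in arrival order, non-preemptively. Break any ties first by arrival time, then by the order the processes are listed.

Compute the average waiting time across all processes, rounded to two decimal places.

Schedule: | A 0-4 | B 4-15 | C 15-21 | D 21-27 |
Completion: A=4  B=15  C=21  D=27
Turnaround (C−A): A=4  B=15  C=21  D=27
Waiting times: A=0, B=4, C=15, D=21
Average waiting = (0+4+15+21) / 4 = 40/4 = 10.00

10.00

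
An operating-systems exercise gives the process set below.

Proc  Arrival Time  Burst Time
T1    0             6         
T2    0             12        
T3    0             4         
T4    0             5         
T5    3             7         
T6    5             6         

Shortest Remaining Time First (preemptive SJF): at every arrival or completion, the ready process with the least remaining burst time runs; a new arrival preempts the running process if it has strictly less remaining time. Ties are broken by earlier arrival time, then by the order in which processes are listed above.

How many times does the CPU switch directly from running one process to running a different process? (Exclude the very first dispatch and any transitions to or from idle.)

5

Timeline: | T3 0-4 | T4 4-9 | T1 9-15 | T6 15-21 | T5 21-28 | T2 28-40 |
Completion: T1=15  T2=40  T3=4  T4=9  T5=28  T6=21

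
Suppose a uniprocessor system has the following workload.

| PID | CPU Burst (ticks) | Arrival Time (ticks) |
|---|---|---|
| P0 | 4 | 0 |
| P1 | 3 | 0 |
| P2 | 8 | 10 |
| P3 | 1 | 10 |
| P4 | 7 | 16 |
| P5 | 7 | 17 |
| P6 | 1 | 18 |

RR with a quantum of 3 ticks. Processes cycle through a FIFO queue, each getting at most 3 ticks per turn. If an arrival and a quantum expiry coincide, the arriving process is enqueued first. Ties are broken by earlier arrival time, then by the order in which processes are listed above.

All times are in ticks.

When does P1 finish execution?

6

Gantt: | P0 0-3 | P1 3-6 | P0 6-7 | idle 7-10 | P2 10-13 | P3 13-14 | P2 14-17 | P4 17-20 | P5 20-23 | P2 23-25 | P6 25-26 | P4 26-29 | P5 29-32 | P4 32-33 | P5 33-34 |
Completion: P0=7  P1=6  P2=25  P3=14  P4=33  P5=34  P6=26
Turnaround (C−A): P0=7  P1=6  P2=15  P3=4  P4=17  P5=17  P6=8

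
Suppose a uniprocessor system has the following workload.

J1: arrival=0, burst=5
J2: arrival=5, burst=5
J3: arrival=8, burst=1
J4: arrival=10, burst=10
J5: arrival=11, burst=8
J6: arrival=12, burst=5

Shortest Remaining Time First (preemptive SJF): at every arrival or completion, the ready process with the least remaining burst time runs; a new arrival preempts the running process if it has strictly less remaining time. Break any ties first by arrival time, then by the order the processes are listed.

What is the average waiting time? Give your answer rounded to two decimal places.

Timeline: | J1 0-5 | J2 5-8 | J3 8-9 | J2 9-11 | J5 11-12 | J6 12-17 | J5 17-24 | J4 24-34 |
Completion: J1=5  J2=11  J3=9  J4=34  J5=24  J6=17
Turnaround (C−A): J1=5  J2=6  J3=1  J4=24  J5=13  J6=5
Waiting times: J1=0, J2=1, J3=0, J4=14, J5=5, J6=0
Average waiting = (0+1+0+14+5+0) / 6 = 20/6 = 3.33

3.33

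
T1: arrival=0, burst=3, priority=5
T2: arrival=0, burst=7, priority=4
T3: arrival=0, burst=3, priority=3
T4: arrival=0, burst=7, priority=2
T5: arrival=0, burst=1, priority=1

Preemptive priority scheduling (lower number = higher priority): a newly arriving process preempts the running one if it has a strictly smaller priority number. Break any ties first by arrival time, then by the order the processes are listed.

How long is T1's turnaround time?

21

Schedule: | T5 0-1 | T4 1-8 | T3 8-11 | T2 11-18 | T1 18-21 |
Completion: T1=21  T2=18  T3=11  T4=8  T5=1
Turnaround (C−A): T1=21  T2=18  T3=11  T4=8  T5=1
Turnaround(T1) = completion − arrival = 21 − 0 = 21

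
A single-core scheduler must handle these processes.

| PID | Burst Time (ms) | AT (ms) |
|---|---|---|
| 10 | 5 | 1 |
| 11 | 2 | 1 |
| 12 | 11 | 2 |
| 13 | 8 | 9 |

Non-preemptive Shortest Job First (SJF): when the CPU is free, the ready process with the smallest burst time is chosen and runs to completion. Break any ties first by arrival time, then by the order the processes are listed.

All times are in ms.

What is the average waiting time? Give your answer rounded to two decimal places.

Schedule: | idle 0-1 | 11 1-3 | 10 3-8 | 12 8-19 | 13 19-27 |
Completion: 10=8  11=3  12=19  13=27
Turnaround (C−A): 10=7  11=2  12=17  13=18
Waiting times: 10=2, 11=0, 12=6, 13=10
Average waiting = (2+0+6+10) / 4 = 18/4 = 4.50

4.50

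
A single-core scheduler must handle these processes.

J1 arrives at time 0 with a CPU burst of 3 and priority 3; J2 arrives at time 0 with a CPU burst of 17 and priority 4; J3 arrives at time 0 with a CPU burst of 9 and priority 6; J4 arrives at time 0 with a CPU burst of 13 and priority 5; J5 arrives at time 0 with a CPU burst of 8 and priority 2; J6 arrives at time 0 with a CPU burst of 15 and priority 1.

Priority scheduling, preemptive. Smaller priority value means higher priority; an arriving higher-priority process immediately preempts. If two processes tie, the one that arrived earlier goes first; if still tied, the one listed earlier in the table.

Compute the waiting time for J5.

15

Timeline: | J6 0-15 | J5 15-23 | J1 23-26 | J2 26-43 | J4 43-56 | J3 56-65 |
Completion: J1=26  J2=43  J3=65  J4=56  J5=23  J6=15
Turnaround (C−A): J1=26  J2=43  J3=65  J4=56  J5=23  J6=15
Waiting(J5) = turnaround − burst = 23 − 8 = 15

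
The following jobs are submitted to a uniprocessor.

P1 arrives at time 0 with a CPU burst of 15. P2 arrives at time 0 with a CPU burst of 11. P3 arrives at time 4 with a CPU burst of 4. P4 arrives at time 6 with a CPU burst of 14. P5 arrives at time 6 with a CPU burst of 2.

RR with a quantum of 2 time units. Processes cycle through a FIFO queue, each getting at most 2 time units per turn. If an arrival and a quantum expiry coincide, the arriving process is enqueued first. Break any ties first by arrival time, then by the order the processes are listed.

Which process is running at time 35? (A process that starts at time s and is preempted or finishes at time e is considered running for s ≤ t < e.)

P1

Gantt: | P1 0-2 | P2 2-4 | P1 4-6 | P3 6-8 | P2 8-10 | P4 10-12 | P5 12-14 | P1 14-16 | P3 16-18 | P2 18-20 | P4 20-22 | P1 22-24 | P2 24-26 | P4 26-28 | P1 28-30 | P2 30-32 | P4 32-34 | P1 34-36 | P2 36-37 | P4 37-39 | P1 39-41 | P4 41-43 | P1 43-44 | P4 44-46 |
Completion: P1=44  P2=37  P3=18  P4=46  P5=14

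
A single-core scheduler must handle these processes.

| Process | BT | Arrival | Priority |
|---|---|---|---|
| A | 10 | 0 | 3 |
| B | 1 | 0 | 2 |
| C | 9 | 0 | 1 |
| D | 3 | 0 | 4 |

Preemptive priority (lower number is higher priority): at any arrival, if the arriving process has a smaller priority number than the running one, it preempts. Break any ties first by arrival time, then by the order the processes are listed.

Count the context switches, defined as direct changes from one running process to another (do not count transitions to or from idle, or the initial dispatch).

Timeline: | C 0-9 | B 9-10 | A 10-20 | D 20-23 |
Completion: A=20  B=10  C=9  D=23
Turnaround (C−A): A=20  B=10  C=9  D=23

3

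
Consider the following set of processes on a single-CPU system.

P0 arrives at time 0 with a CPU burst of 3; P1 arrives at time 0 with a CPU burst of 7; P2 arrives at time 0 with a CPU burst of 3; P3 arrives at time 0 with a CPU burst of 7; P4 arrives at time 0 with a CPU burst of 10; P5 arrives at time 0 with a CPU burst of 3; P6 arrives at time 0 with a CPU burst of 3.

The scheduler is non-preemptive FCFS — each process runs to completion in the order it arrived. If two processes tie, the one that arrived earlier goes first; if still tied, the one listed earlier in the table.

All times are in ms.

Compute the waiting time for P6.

33

Gantt: | P0 0-3 | P1 3-10 | P2 10-13 | P3 13-20 | P4 20-30 | P5 30-33 | P6 33-36 |
Completion: P0=3  P1=10  P2=13  P3=20  P4=30  P5=33  P6=36
Turnaround (C−A): P0=3  P1=10  P2=13  P3=20  P4=30  P5=33  P6=36
Waiting(P6) = turnaround − burst = 36 − 3 = 33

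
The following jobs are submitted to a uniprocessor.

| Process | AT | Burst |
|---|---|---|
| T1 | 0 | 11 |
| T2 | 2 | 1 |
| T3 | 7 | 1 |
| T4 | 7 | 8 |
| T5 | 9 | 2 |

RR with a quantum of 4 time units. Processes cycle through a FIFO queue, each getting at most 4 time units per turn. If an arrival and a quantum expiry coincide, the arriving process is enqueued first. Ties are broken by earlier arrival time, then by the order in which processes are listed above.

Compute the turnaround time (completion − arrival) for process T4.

16

Timeline: | T1 0-4 | T2 4-5 | T1 5-9 | T3 9-10 | T4 10-14 | T5 14-16 | T1 16-19 | T4 19-23 |
Completion: T1=19  T2=5  T3=10  T4=23  T5=16
Turnaround (C−A): T1=19  T2=3  T3=3  T4=16  T5=7
Turnaround(T4) = completion − arrival = 23 − 7 = 16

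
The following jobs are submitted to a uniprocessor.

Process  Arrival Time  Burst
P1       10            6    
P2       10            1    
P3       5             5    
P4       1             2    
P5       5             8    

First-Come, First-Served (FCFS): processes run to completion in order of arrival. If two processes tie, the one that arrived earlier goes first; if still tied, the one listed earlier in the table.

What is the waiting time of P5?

5

Timeline: | idle 0-1 | P4 1-3 | idle 3-5 | P3 5-10 | P5 10-18 | P1 18-24 | P2 24-25 |
Completion: P1=24  P2=25  P3=10  P4=3  P5=18
Turnaround (C−A): P1=14  P2=15  P3=5  P4=2  P5=13
Waiting(P5) = turnaround − burst = 13 − 8 = 5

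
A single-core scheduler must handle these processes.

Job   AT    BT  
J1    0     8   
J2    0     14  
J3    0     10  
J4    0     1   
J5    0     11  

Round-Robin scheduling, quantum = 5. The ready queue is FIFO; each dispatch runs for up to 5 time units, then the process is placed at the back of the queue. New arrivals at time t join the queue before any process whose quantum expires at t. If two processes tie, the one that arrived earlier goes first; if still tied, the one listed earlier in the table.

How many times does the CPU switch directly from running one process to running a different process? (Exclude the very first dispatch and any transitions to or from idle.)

10

Timeline: | J1 0-5 | J2 5-10 | J3 10-15 | J4 15-16 | J5 16-21 | J1 21-24 | J2 24-29 | J3 29-34 | J5 34-39 | J2 39-43 | J5 43-44 |
Completion: J1=24  J2=43  J3=34  J4=16  J5=44
Turnaround (C−A): J1=24  J2=43  J3=34  J4=16  J5=44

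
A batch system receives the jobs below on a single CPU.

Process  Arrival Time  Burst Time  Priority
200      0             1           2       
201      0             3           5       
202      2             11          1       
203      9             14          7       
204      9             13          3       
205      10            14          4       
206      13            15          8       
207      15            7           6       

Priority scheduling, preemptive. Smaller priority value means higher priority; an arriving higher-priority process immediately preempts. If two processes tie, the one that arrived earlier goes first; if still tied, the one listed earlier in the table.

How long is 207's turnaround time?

34

Schedule: | 200 0-1 | 201 1-2 | 202 2-13 | 204 13-26 | 205 26-40 | 201 40-42 | 207 42-49 | 203 49-63 | 206 63-78 |
Completion: 200=1  201=42  202=13  203=63  204=26  205=40  206=78  207=49
Turnaround (C−A): 200=1  201=42  202=11  203=54  204=17  205=30  206=65  207=34
Turnaround(207) = completion − arrival = 49 − 15 = 34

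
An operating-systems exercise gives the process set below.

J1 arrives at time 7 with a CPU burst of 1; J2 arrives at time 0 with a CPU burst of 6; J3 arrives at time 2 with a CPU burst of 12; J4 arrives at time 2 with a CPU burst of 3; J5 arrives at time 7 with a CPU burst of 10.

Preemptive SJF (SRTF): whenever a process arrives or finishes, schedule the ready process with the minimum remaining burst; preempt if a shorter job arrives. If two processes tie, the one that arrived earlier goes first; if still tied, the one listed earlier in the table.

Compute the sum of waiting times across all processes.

25

Gantt: | J2 0-2 | J4 2-5 | J2 5-7 | J1 7-8 | J2 8-10 | J5 10-20 | J3 20-32 |
Completion: J1=8  J2=10  J3=32  J4=5  J5=20
Turnaround (C−A): J1=1  J2=10  J3=30  J4=3  J5=13
Waiting = turnaround − burst: J1=0, J2=4, J3=18, J4=0, J5=3
Total waiting = 0 + 4 + 18 + 0 + 3 = 25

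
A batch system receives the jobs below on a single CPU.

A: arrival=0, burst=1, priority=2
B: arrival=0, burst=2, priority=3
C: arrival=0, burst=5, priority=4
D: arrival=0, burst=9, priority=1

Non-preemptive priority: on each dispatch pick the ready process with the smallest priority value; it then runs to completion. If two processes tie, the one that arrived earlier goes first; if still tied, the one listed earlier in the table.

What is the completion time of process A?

Timeline: | D 0-9 | A 9-10 | B 10-12 | C 12-17 |
Completion: A=10  B=12  C=17  D=9

10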